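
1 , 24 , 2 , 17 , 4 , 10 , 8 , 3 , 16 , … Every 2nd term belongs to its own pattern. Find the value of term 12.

Split by position mod 2 into 2 tracks.
Stream A is 1, 2, 4, 8, 16, which is powers of 2.
Stream B is 24, 17, 10, 3, which is subtracting 7 each time.
The 12th slot belongs to stream B; its 6th term is -11.

-11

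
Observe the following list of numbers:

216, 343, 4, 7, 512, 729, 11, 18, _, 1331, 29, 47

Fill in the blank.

1000

Positions follow the repeating pattern AABB; grouping by letter gives 2 tracks.
Track A: 216, 343, 512, 729, ?, 1331. Consecutive cubes n³ from n = 6.
Track B: 4, 7, 11, 18, 29, 47. Fibonacci-style (each term is the sum of the two before it).
Track A's pattern makes the blank 1000.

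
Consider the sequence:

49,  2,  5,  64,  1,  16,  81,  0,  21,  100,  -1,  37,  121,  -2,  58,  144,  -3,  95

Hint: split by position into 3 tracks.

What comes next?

169

Split by position mod 3: positions 1, 4, 7, … form one track, and each other residue class forms its own.
Track A is 49, 64, 81, 100, 121, 144, which is perfect squares starting at 7².
Track B is 2, 1, 0, -1, -2, -3, which is linear: a_n = 3 − n.
Track C is 5, 16, 21, 37, 58, 95, which is Fibonacci-style (each term is the sum of the two before it).
The 19th slot belongs to track A; its 7th term is 169.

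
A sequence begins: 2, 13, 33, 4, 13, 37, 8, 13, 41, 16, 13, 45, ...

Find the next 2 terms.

Split by position mod 3: positions 1, 4, 7, … form one track, and each other residue class forms its own.
Subsequence A: 2, 4, 8, 16. Powers of 2.
Subsequence B: 13, 13, 13, 13. The constant sequence 13.
Subsequence C: 33, 37, 41, 45. Adding 4 each time.
Position 13 falls in subsequence A as its term 5, giving 32.
Position 14 → subsequence B, term 5 = 13.

32, 13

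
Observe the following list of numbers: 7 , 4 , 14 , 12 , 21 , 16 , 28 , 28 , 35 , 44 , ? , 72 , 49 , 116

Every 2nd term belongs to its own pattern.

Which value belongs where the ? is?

42

Positions 1, 3, 5, … form one subsequence and positions 2, 4, 6, … form another.
Subsequence A: 7, 14, 21, 28, 35, ?, 49 — arithmetic with common difference +7.
Subsequence B: 4, 12, 16, 28, 44, 72, 116 — a Fibonacci-like recurrence a_n = a_{n-1} + a_{n-2}.
So the missing entry in subsequence A is 42.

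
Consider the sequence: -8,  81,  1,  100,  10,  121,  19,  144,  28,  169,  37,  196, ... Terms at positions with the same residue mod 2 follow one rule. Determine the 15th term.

Taking every 2nd term gives 2 separate tracks.
Stream A: -8, 1, 10, 19, 28, 37 (arithmetic with common difference +9).
Stream B: 81, 100, 121, 144, 169, 196 (perfect squares starting at 9²).
Position 15 falls in stream A as its term 8, giving 55.

55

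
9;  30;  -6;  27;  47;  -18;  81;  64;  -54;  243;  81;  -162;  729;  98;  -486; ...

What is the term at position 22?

19683

The terms cycle through 3 interleaved subsequences.
Subsequence A = 9, 27, 81, 243, 729: powers of 3.
Subsequence B = 30, 47, 64, 81, 98: arithmetic, step +17.
Subsequence C = -6, -18, -54, -162, -486: geometric, ×3 each step.
Term 22 comes from subsequence A (its 8th entry): 19683.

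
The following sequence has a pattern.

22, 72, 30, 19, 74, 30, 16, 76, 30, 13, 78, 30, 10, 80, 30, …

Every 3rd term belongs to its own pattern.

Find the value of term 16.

Split by position mod 3 into 3 tracks.
Subsequence A = 22, 19, 16, 13, 10: subtracting 3 each time.
Subsequence B = 72, 74, 76, 78, 80: arithmetic, step +2.
Subsequence C = 30, 30, 30, 30, 30: the constant sequence 30.
Term 16 comes from subsequence A (its 6th entry): 7.

7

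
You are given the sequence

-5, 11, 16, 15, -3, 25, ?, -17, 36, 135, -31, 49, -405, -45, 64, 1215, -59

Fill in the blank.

-45

Split by position mod 3: positions 1, 4, 7, … form one track, and each other residue class forms its own.
Track A is -5, 15, ?, 135, -405, 1215, which is geometric with ratio -3.
Track B is 11, -3, -17, -31, -45, -59, which is linear: a_n = 25 − 14·n.
Track C is 16, 25, 36, 49, 64, which is consecutive squares n² from n = 4.
Track A's pattern makes the blank -45.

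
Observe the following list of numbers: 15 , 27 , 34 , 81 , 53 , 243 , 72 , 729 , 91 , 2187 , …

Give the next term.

110

Taking every 2nd term gives 2 separate tracks.
Track A: 15, 34, 53, 72, 91 (adding 19 each time).
Track B: 27, 81, 243, 729, 2187 (successive powers of 3).
Position 11 falls in track A as its term 6, giving 110.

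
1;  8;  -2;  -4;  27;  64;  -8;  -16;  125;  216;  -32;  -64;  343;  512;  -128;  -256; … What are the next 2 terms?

729, 1000

Reading positions in blocks of 4 reveals the pattern AABB — 2 tracks woven together.
Subsequence A: 1, 8, 27, 64, 125, 216, 343, 512. Consecutive cubes n³ from n = 1.
Subsequence B: -2, -4, -8, -16, -32, -64, -128, -256. Geometric with ratio 2.
Position 17 → subsequence A, term 9 = 729.
The 18th slot belongs to subsequence A; its 10th term is 1000.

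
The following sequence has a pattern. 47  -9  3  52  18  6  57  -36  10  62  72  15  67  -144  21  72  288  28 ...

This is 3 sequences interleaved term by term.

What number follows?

Split by position mod 3 into 3 tracks.
Track A is 47, 52, 57, 62, 67, 72, which is adding 5 each time.
Track B is -9, 18, -36, 72, -144, 288, which is geometric with ratio -2.
Track C is 3, 6, 10, 15, 21, 28, which is triangular numbers n(n+1)/2 for n = 2, 3, ….
Position 19 → track A, term 7 = 77.

77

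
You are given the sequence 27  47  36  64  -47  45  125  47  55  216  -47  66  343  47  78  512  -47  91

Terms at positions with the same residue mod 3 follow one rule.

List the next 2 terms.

The terms cycle through 3 interleaved subsequences.
Track A: 27, 64, 125, 216, 343, 512 (the cubes 3³, 4³, 5³, …).
Track B: 47, -47, 47, -47, 47, -47 (oscillating between 47 and -47).
Track C: 36, 45, 55, 66, 78, 91 (triangular numbers n(n+1)/2 for n = 8, 9, …).
Position 19 → track A, term 7 = 729.
Position 20 → track B, term 7 = 47.

729, 47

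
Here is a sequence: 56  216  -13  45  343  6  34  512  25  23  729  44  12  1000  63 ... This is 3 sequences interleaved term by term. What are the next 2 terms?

1, 1331

Taking every 3rd term gives 3 separate tracks.
Stream A: 56, 45, 34, 23, 12 — linear: a_n = 67 − 11·n.
Stream B: 216, 343, 512, 729, 1000 — perfect cubes starting at 6³.
Stream C: -13, 6, 25, 44, 63 — adding 19 each time.
Term 16 comes from stream A (its 6th entry): 1.
The 17th slot belongs to stream B; its 6th term is 1331.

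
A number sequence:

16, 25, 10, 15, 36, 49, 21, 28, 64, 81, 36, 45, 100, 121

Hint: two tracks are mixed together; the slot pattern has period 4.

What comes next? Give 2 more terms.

The slot pattern repeats as AABB (period 4), so there are 2 interleaved tracks.
Subsequence A: 16, 25, 36, 49, 64, 81, 100, 121. Consecutive squares n² from n = 4.
Subsequence B: 10, 15, 21, 28, 36, 45. Triangular numbers n(n+1)/2 for n = 4, 5, ….
Term 15 comes from subsequence B (its 7th entry): 55.
The 16th slot belongs to subsequence B; its 8th term is 66.

55, 66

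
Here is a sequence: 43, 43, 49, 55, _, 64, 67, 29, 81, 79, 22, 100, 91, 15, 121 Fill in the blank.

Split by position mod 3 into 3 tracks.
Subsequence A: 43, 55, 67, 79, 91 — adding 12 each time.
Subsequence B: 43, ?, 29, 22, 15 — subtracting 7 each time.
Subsequence C: 49, 64, 81, 100, 121 — consecutive squares n² from n = 7.
So the missing entry in subsequence B is 36.

36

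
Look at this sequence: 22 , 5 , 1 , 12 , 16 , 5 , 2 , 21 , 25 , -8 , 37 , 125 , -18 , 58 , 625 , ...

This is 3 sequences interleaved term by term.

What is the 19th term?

Split by position mod 3 into 3 tracks.
Stream A is 22, 12, 2, -8, -18, which is arithmetic with common difference −10.
Stream B is 5, 16, 21, 37, 58, which is Fibonacci-style (each term is the sum of the two before it).
Stream C is 1, 5, 25, 125, 625, which is powers 5^0, 5^1, 5^2, ….
Term 19 comes from stream A (its 7th entry): -38.

-38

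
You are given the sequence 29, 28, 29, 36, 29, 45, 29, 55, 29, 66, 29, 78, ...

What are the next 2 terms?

29, 91

Positions 1, 3, 5, … form one subsequence and positions 2, 4, 6, … form another.
Track A is 29, 29, 29, 29, 29, 29, which is constant 29.
Track B is 28, 36, 45, 55, 66, 78, which is triangular numbers starting at T_7.
Position 13 falls in track A as its term 7, giving 29.
Position 14 → track B, term 7 = 91.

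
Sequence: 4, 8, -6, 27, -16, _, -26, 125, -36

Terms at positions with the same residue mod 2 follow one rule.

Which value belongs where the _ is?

64

The terms cycle through 2 interleaved subsequences.
Track A = 4, -6, -16, -26, -36: subtracting 10 each time.
Track B = 8, 27, ?, 125: perfect cubes starting at 2³.
So the missing entry in track B is 64.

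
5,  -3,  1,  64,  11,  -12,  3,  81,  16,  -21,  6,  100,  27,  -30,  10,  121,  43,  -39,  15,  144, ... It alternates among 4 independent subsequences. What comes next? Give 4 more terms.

70, -48, 21, 169

Read the sequence 4 terms at a time; column i is its own pattern.
Track A = 5, 11, 16, 27, 43: a Fibonacci-like recurrence a_n = a_{n-1} + a_{n-2}.
Track B = -3, -12, -21, -30, -39: subtracting 9 each time.
Track C = 1, 3, 6, 10, 15: triangular numbers n(n+1)/2 for n = 1, 2, ….
Track D = 64, 81, 100, 121, 144: perfect squares starting at 8².
Position 21 falls in track A as its term 6, giving 70.
Term 22 comes from track B (its 6th entry): -48.
Term 23 comes from track C (its 6th entry): 21.
The 24th slot belongs to track D; its 6th term is 169.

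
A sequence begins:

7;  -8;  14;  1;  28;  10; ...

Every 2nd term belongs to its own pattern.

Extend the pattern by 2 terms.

56, 19

The terms cycle through 2 interleaved subsequences.
Subsequence A: 7, 14, 28 (geometric with ratio 2).
Subsequence B: -8, 1, 10 (arithmetic with common difference +9).
Position 7 → subsequence A, term 4 = 56.
The 8th slot belongs to subsequence B; its 4th term is 19.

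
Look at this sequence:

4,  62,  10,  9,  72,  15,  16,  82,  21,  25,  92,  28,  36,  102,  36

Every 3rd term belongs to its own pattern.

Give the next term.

49

Split by position mod 3: positions 1, 4, 7, … form one track, and each other residue class forms its own.
Track A: 4, 9, 16, 25, 36 — the squares 2², 3², 4², ….
Track B: 62, 72, 82, 92, 102 — adding 10 each time.
Track C: 10, 15, 21, 28, 36 — triangular numbers starting at T_4.
Term 16 comes from track A (its 6th entry): 49.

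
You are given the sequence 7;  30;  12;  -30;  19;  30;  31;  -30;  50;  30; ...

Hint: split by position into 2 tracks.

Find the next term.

81

Taking every 2nd term gives 2 separate tracks.
Subsequence A: 7, 12, 19, 31, 50 — each term equals the sum of the previous two.
Subsequence B: 30, -30, 30, -30, 30 — alternating ±30.
Position 11 falls in subsequence A as its term 6, giving 81.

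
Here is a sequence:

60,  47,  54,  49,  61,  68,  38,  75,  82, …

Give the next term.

27

Reading positions in blocks of 3 reveals the pattern ABB — 2 tracks woven together.
Stream A: 60, 49, 38 — subtracting 11 each time.
Stream B: 47, 54, 61, 68, 75, 82 — adding 7 each time.
Term 10 comes from stream A (its 4th entry): 27.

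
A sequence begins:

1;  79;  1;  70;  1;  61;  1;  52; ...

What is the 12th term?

Odd-indexed and even-indexed terms follow separate rules.
Stream A: 1, 1, 1, 1 — the constant sequence 1.
Stream B: 79, 70, 61, 52 — arithmetic, step −9.
Position 12 → stream B, term 6 = 34.

34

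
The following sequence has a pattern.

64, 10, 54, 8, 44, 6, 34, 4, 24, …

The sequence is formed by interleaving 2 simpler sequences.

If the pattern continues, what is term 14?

The terms cycle through 2 interleaved subsequences.
Track A is 64, 54, 44, 34, 24, which is subtracting 10 each time.
Track B is 10, 8, 6, 4, which is linear: a_n = 12 − 2·n.
Position 14 falls in track B as its term 7, giving -2.

-2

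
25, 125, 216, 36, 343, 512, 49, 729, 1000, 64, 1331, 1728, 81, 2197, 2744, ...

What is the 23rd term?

The slot pattern repeats as ABB (period 3), so there are 2 interleaved tracks.
Track A = 25, 36, 49, 64, 81: the squares 5², 6², 7², ….
Track B = 125, 216, 343, 512, 729, 1000, 1331, 1728, 2197, 2744: perfect cubes starting at 5³.
Position 23 → track B, term 15 = 6859.

6859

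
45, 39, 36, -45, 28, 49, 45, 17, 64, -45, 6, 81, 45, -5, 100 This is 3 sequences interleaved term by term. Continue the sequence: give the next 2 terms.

-45, -16

Read the sequence 3 terms at a time; column i is its own pattern.
Track A = 45, -45, 45, -45, 45: the oscillation 45·(−1)^(n+1).
Track B = 39, 28, 17, 6, -5: arithmetic, step −11.
Track C = 36, 49, 64, 81, 100: perfect squares starting at 6².
Position 16 falls in track A as its term 6, giving -45.
Position 17 falls in track B as its term 6, giving -16.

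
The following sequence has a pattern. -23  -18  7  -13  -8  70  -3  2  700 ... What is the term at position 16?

Positions follow the repeating pattern AAB; grouping by letter gives 2 tracks.
Subsequence A: -23, -18, -13, -8, -3, 2 — arithmetic with common difference +5.
Subsequence B: 7, 70, 700 — multiplying by 10 each time.
Position 16 falls in subsequence A as its term 11, giving 27.

27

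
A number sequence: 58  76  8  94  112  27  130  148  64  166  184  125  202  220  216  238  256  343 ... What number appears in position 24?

Positions follow the repeating pattern AAB; grouping by letter gives 2 tracks.
Stream A: 58, 76, 94, 112, 130, 148, 166, 184, 202, 220, 238, 256. Linear: a_n = 40 + 18·n.
Stream B: 8, 27, 64, 125, 216, 343. Perfect cubes starting at 2³.
Position 24 falls in stream B as its term 8, giving 729.

729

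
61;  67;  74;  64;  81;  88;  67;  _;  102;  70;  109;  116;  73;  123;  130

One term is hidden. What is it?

95

Reading positions in blocks of 3 reveals the pattern ABB — 2 tracks woven together.
Track A is 61, 64, 67, 70, 73, which is arithmetic with common difference +3.
Track B is 67, 74, 81, 88, ?, 102, 109, 116, 123, 130, which is arithmetic, step +7.
Track B's pattern makes the blank 95.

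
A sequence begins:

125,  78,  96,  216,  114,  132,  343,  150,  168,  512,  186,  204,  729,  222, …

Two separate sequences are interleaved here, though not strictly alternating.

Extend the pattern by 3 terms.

240, 1000, 258

Reading positions in blocks of 3 reveals the pattern ABB — 2 tracks woven together.
Subsequence A: 125, 216, 343, 512, 729. Consecutive cubes n³ from n = 5.
Subsequence B: 78, 96, 114, 132, 150, 168, 186, 204, 222. Adding 18 each time.
Position 15 falls in subsequence B as its term 10, giving 240.
Term 16 comes from subsequence A (its 6th entry): 1000.
Term 17 comes from subsequence B (its 11th entry): 258.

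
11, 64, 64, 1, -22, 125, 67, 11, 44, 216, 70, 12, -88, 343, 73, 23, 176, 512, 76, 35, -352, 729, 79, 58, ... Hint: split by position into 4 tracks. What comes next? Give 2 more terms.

704, 1000

Split by position mod 4: positions 1, 5, 9, … form one track, and each other residue class forms its own.
Stream A is 11, -22, 44, -88, 176, -352, which is multiplying by -2 each time.
Stream B is 64, 125, 216, 343, 512, 729, which is the cubes 4³, 5³, 6³, ….
Stream C is 64, 67, 70, 73, 76, 79, which is arithmetic, step +3.
Stream D is 1, 11, 12, 23, 35, 58, which is each term equals the sum of the previous two.
Position 25 → stream A, term 7 = 704.
The 26th slot belongs to stream B; its 7th term is 1000.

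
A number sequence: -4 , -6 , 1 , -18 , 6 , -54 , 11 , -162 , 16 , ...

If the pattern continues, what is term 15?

31

The terms cycle through 2 interleaved subsequences.
Subsequence A: -4, 1, 6, 11, 16 — adding 5 each time.
Subsequence B: -6, -18, -54, -162 — multiplying by 3 each time.
Position 15 → subsequence A, term 8 = 31.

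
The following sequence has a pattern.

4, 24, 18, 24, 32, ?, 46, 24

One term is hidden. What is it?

24

Odd-indexed and even-indexed terms follow separate rules.
Track A = 4, 18, 32, 46: arithmetic with common difference +14.
Track B = 24, 24, ?, 24: always 24.
So the missing entry in track B is 24.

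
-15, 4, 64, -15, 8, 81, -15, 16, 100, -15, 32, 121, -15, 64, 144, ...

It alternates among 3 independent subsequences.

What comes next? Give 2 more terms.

Split by position mod 3: positions 1, 4, 7, … form one track, and each other residue class forms its own.
Track A: -15, -15, -15, -15, -15. The constant sequence -15.
Track B: 4, 8, 16, 32, 64. Successive powers of 2.
Track C: 64, 81, 100, 121, 144. The squares 8², 9², 10², ….
Position 16 → track A, term 6 = -15.
Term 17 comes from track B (its 6th entry): 128.

-15, 128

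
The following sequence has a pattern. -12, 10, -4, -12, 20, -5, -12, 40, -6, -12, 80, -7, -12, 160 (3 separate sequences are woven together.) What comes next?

-8

Split by position mod 3 into 3 tracks.
Track A: -12, -12, -12, -12, -12 (always -12).
Track B: 10, 20, 40, 80, 160 (multiplying by 2 each time).
Track C: -4, -5, -6, -7 (arithmetic with common difference −1).
Term 15 comes from track C (its 5th entry): -8.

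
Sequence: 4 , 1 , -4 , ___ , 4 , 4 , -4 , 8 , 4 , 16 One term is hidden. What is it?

2

Positions 1, 3, 5, … form one subsequence and positions 2, 4, 6, … form another.
Track A is 4, -4, 4, -4, 4, which is alternating ±4.
Track B is 1, ?, 4, 8, 16, which is powers 2^0, 2^1, 2^2, ….
Filling track B at index 2 by its rule yields 2.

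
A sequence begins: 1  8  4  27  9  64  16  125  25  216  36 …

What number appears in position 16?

729

The terms cycle through 2 interleaved subsequences.
Track A: 1, 4, 9, 16, 25, 36 (consecutive squares n² from n = 1).
Track B: 8, 27, 64, 125, 216 (the cubes 2³, 3³, 4³, …).
Term 16 comes from track B (its 8th entry): 729.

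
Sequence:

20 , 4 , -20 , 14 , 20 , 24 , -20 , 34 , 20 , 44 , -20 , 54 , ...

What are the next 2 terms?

20, 64

Taking every 2nd term gives 2 separate tracks.
Track A: 20, -20, 20, -20, 20, -20. Oscillating between 20 and -20.
Track B: 4, 14, 24, 34, 44, 54. Arithmetic, step +10.
Term 13 comes from track A (its 7th entry): 20.
Position 14 falls in track B as its term 7, giving 64.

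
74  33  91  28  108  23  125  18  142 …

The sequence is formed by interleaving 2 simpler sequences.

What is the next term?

13

The terms cycle through 2 interleaved subsequences.
Track A: 74, 91, 108, 125, 142. Adding 17 each time.
Track B: 33, 28, 23, 18. Subtracting 5 each time.
Term 10 comes from track B (its 5th entry): 13.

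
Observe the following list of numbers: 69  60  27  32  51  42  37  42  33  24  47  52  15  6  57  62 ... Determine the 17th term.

-3

Reading positions in blocks of 4 reveals the pattern AABB — 2 tracks woven together.
Track A: 69, 60, 51, 42, 33, 24, 15, 6 — arithmetic, step −9.
Track B: 27, 32, 37, 42, 47, 52, 57, 62 — linear: a_n = 22 + 5·n.
Term 17 comes from track A (its 9th entry): -3.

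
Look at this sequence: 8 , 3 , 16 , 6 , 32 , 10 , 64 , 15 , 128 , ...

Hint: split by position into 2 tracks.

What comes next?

Taking every 2nd term gives 2 separate tracks.
Subsequence A is 8, 16, 32, 64, 128, which is powers of 2.
Subsequence B is 3, 6, 10, 15, which is triangular numbers starting at T_2.
Position 10 falls in subsequence B as its term 5, giving 21.

21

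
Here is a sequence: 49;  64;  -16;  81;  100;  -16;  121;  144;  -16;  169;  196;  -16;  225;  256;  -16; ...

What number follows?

289

Reading positions in blocks of 3 reveals the pattern AAB — 2 tracks woven together.
Track A: 49, 64, 81, 100, 121, 144, 169, 196, 225, 256. Consecutive squares n² from n = 7.
Track B: -16, -16, -16, -16, -16. The constant sequence -16.
Position 16 falls in track A as its term 11, giving 289.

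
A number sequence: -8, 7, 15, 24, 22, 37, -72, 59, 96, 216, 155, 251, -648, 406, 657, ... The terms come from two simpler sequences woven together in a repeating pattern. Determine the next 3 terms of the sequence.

1944, 1063, 1720

Positions follow the repeating pattern ABB; grouping by letter gives 2 tracks.
Track A: -8, 24, -72, 216, -648 — geometric, ×-3 each step.
Track B: 7, 15, 22, 37, 59, 96, 155, 251, 406, 657 — each term equals the sum of the previous two.
The 16th slot belongs to track A; its 6th term is 1944.
The 17th slot belongs to track B; its 11th term is 1063.
Position 18 falls in track B as its term 12, giving 1720.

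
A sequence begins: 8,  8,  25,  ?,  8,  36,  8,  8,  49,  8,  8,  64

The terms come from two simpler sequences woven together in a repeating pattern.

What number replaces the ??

The slot pattern repeats as AAB (period 3), so there are 2 interleaved tracks.
Track A is 8, 8, ?, 8, 8, 8, 8, 8, which is always 8.
Track B is 25, 36, 49, 64, which is consecutive squares n² from n = 5.
Filling track A at index 3 by its rule yields 8.

8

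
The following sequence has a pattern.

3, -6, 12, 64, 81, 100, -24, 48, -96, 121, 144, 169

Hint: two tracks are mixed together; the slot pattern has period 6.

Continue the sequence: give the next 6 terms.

The slot pattern repeats as AAABBB (period 6), so there are 2 interleaved tracks.
Subsequence A = 3, -6, 12, -24, 48, -96: a geometric progression (common ratio -2).
Subsequence B = 64, 81, 100, 121, 144, 169: the squares 8², 9², 10², ….
Position 13 → subsequence A, term 7 = 192.
Position 14 falls in subsequence A as its term 8, giving -384.
Term 15 comes from subsequence A (its 9th entry): 768.
The 16th slot belongs to subsequence B; its 7th term is 196.
Position 17 falls in subsequence B as its term 8, giving 225.
Position 18 → subsequence B, term 9 = 256.

192, -384, 768, 196, 225, 256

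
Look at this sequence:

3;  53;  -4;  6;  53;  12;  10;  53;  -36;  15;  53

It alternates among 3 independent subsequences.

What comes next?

108

Split by position mod 3: positions 1, 4, 7, … form one track, and each other residue class forms its own.
Stream A: 3, 6, 10, 15 (triangular numbers n(n+1)/2 for n = 2, 3, …).
Stream B: 53, 53, 53, 53 (always 53).
Stream C: -4, 12, -36 (multiplying by -3 each time).
Term 12 comes from stream C (its 4th entry): 108.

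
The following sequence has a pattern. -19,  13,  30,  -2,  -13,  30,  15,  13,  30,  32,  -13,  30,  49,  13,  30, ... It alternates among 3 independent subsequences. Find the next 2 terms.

66, -13

The terms cycle through 3 interleaved subsequences.
Subsequence A: -19, -2, 15, 32, 49 (linear: a_n = -36 + 17·n).
Subsequence B: 13, -13, 13, -13, 13 (the oscillation 13·(−1)^(n+1)).
Subsequence C: 30, 30, 30, 30, 30 (the constant sequence 30).
Position 16 falls in subsequence A as its term 6, giving 66.
The 17th slot belongs to subsequence B; its 6th term is -13.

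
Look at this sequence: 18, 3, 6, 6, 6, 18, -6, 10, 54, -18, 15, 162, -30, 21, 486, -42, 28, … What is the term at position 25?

Taking every 3rd term gives 3 separate tracks.
Stream A: 18, 6, -6, -18, -30, -42 (arithmetic with common difference −12).
Stream B: 3, 6, 10, 15, 21, 28 (triangular numbers n(n+1)/2 for n = 2, 3, …).
Stream C: 6, 18, 54, 162, 486 (geometric, ×3 each step).
Position 25 → stream A, term 9 = -78.

-78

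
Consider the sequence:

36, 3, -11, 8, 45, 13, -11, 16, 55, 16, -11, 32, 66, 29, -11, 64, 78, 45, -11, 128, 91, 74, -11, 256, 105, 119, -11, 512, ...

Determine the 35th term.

-11

Split by position mod 4: positions 1, 5, 9, … form one track, and each other residue class forms its own.
Track A is 36, 45, 55, 66, 78, 91, 105, which is triangular numbers n(n+1)/2 for n = 8, 9, ….
Track B is 3, 13, 16, 29, 45, 74, 119, which is Fibonacci-style (each term is the sum of the two before it).
Track C is -11, -11, -11, -11, -11, -11, -11, which is the constant sequence -11.
Track D is 8, 16, 32, 64, 128, 256, 512, which is powers of 2.
Position 35 → track C, term 9 = -11.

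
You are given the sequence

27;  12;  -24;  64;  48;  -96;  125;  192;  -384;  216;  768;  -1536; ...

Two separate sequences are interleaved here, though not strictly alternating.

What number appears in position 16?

The slot pattern repeats as ABB (period 3), so there are 2 interleaved tracks.
Stream A = 27, 64, 125, 216: consecutive cubes n³ from n = 3.
Stream B = 12, -24, 48, -96, 192, -384, 768, -1536: a geometric progression (common ratio -2).
Term 16 comes from stream A (its 6th entry): 512.

512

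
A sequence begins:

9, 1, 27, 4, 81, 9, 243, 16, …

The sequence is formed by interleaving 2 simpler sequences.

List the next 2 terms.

Split by position mod 2 into 2 tracks.
Track A is 9, 27, 81, 243, which is powers 3^2, 3^3, 3^4, ….
Track B is 1, 4, 9, 16, which is the squares 1², 2², 3², ….
The 9th slot belongs to track A; its 5th term is 729.
Position 10 → track B, term 5 = 25.

729, 25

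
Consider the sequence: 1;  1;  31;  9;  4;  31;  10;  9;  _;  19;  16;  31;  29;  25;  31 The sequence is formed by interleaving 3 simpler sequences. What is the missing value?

Taking every 3rd term gives 3 separate tracks.
Track A is 1, 9, 10, 19, 29, which is each term equals the sum of the previous two.
Track B is 1, 4, 9, 16, 25, which is the squares 1², 2², 3², ….
Track C is 31, 31, ?, 31, 31, which is constant 31.
The gap is track C's term 3; the rule gives 31.

31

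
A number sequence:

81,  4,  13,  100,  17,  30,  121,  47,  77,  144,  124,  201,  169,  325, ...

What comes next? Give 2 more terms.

The slot pattern repeats as ABB (period 3), so there are 2 interleaved tracks.
Stream A is 81, 100, 121, 144, 169, which is consecutive squares n² from n = 9.
Stream B is 4, 13, 17, 30, 47, 77, 124, 201, 325, which is Fibonacci-style (each term is the sum of the two before it).
Term 15 comes from stream B (its 10th entry): 526.
Position 16 falls in stream A as its term 6, giving 196.

526, 196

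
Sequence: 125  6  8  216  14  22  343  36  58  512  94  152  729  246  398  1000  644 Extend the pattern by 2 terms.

The slot pattern repeats as ABB (period 3), so there are 2 interleaved tracks.
Track A = 125, 216, 343, 512, 729, 1000: the cubes 5³, 6³, 7³, ….
Track B = 6, 8, 14, 22, 36, 58, 94, 152, 246, 398, 644: a Fibonacci-like recurrence a_n = a_{n-1} + a_{n-2}.
Position 18 → track B, term 12 = 1042.
Position 19 falls in track A as its term 7, giving 1331.

1042, 1331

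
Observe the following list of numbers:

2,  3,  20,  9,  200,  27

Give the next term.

2000

Positions 1, 3, 5, … form one subsequence and positions 2, 4, 6, … form another.
Track A = 2, 20, 200: a geometric progression (common ratio 10).
Track B = 3, 9, 27: powers 3^1, 3^2, 3^3, ….
Position 7 falls in track A as its term 4, giving 2000.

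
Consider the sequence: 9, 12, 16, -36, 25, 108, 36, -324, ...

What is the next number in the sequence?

49

Taking every 2nd term gives 2 separate tracks.
Subsequence A = 9, 16, 25, 36: the squares 3², 4², 5², ….
Subsequence B = 12, -36, 108, -324: a geometric progression (common ratio -3).
Position 9 → subsequence A, term 5 = 49.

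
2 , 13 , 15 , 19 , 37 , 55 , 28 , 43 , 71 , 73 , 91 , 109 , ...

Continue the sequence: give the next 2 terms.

114, 185

Reading positions in blocks of 6 reveals the pattern AAABBB — 2 tracks woven together.
Track A: 2, 13, 15, 28, 43, 71 — Fibonacci-style (each term is the sum of the two before it).
Track B: 19, 37, 55, 73, 91, 109 — arithmetic with common difference +18.
The 13th slot belongs to track A; its 7th term is 114.
Term 14 comes from track A (its 8th entry): 185.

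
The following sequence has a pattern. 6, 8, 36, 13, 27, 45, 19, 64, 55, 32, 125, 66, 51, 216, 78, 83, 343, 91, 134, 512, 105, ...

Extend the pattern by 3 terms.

217, 729, 120

Read the sequence 3 terms at a time; column i is its own pattern.
Stream A: 6, 13, 19, 32, 51, 83, 134 — a Fibonacci-like recurrence a_n = a_{n-1} + a_{n-2}.
Stream B: 8, 27, 64, 125, 216, 343, 512 — consecutive cubes n³ from n = 2.
Stream C: 36, 45, 55, 66, 78, 91, 105 — triangular numbers n(n+1)/2 for n = 8, 9, ….
Position 22 falls in stream A as its term 8, giving 217.
Position 23 falls in stream B as its term 8, giving 729.
Position 24 → stream C, term 8 = 120.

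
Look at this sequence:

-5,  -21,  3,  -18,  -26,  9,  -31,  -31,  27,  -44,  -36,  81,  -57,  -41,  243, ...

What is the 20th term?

Read the sequence 3 terms at a time; column i is its own pattern.
Track A: -5, -18, -31, -44, -57. Subtracting 13 each time.
Track B: -21, -26, -31, -36, -41. Arithmetic, step −5.
Track C: 3, 9, 27, 81, 243. Successive powers of 3.
Position 20 → track B, term 7 = -51.

-51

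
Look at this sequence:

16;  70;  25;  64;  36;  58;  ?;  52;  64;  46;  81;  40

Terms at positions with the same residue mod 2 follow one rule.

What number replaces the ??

Taking every 2nd term gives 2 separate tracks.
Track A is 16, 25, 36, ?, 64, 81, which is the squares 4², 5², 6², ….
Track B is 70, 64, 58, 52, 46, 40, which is subtracting 6 each time.
The gap is track A's term 4; the rule gives 49.

49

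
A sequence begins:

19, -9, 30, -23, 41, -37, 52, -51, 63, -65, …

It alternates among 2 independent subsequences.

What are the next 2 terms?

74, -79

Taking every 2nd term gives 2 separate tracks.
Subsequence A is 19, 30, 41, 52, 63, which is arithmetic, step +11.
Subsequence B is -9, -23, -37, -51, -65, which is linear: a_n = 5 − 14·n.
The 11th slot belongs to subsequence A; its 6th term is 74.
Position 12 → subsequence B, term 6 = -79.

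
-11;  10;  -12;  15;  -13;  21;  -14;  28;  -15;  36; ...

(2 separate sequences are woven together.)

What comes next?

Positions 1, 3, 5, … form one subsequence and positions 2, 4, 6, … form another.
Track A = -11, -12, -13, -14, -15: arithmetic with common difference −1.
Track B = 10, 15, 21, 28, 36: the triangular numbers T_4, T_5, ….
Position 11 → track A, term 6 = -16.

-16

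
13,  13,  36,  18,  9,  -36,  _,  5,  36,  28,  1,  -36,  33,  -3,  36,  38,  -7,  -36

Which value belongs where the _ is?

Split by position mod 3: positions 1, 4, 7, … form one track, and each other residue class forms its own.
Stream A: 13, 18, ?, 28, 33, 38. Arithmetic with common difference +5.
Stream B: 13, 9, 5, 1, -3, -7. Subtracting 4 each time.
Stream C: 36, -36, 36, -36, 36, -36. The oscillation 36·(−1)^(n+1).
So the missing entry in stream A is 23.

23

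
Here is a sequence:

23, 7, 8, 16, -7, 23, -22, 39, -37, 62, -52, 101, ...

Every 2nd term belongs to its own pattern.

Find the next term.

Split by position mod 2 into 2 tracks.
Track A: 23, 8, -7, -22, -37, -52 (linear: a_n = 38 − 15·n).
Track B: 7, 16, 23, 39, 62, 101 (a Fibonacci-like recurrence a_n = a_{n-1} + a_{n-2}).
Term 13 comes from track A (its 7th entry): -67.

-67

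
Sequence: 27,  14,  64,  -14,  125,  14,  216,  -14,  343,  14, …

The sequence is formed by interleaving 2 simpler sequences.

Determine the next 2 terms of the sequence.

Positions 1, 3, 5, … form one subsequence and positions 2, 4, 6, … form another.
Track A is 27, 64, 125, 216, 343, which is the cubes 3³, 4³, 5³, ….
Track B is 14, -14, 14, -14, 14, which is alternating ±14.
Term 11 comes from track A (its 6th entry): 512.
Position 12 falls in track B as its term 6, giving -14.

512, -14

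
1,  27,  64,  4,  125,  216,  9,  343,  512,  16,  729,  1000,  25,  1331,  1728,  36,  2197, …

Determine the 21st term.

4096

Reading positions in blocks of 3 reveals the pattern ABB — 2 tracks woven together.
Track A = 1, 4, 9, 16, 25, 36: perfect squares starting at 1².
Track B = 27, 64, 125, 216, 343, 512, 729, 1000, 1331, 1728, 2197: perfect cubes starting at 3³.
Position 21 falls in track B as its term 14, giving 4096.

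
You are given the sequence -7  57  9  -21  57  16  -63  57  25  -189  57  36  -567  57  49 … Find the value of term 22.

-15309

Taking every 3rd term gives 3 separate tracks.
Subsequence A: -7, -21, -63, -189, -567. Multiplying by 3 each time.
Subsequence B: 57, 57, 57, 57, 57. Always 57.
Subsequence C: 9, 16, 25, 36, 49. Consecutive squares n² from n = 3.
Term 22 comes from subsequence A (its 8th entry): -15309.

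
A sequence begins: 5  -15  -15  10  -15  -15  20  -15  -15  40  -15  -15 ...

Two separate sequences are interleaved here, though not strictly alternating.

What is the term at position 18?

-15

Positions follow the repeating pattern ABB; grouping by letter gives 2 tracks.
Subsequence A: 5, 10, 20, 40 — geometric, ×2 each step.
Subsequence B: -15, -15, -15, -15, -15, -15, -15, -15 — constant -15.
Position 18 → subsequence B, term 12 = -15.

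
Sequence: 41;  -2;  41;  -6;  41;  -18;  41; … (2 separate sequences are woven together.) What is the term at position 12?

Taking every 2nd term gives 2 separate tracks.
Track A = 41, 41, 41, 41: constant 41.
Track B = -2, -6, -18: geometric with ratio 3.
Position 12 falls in track B as its term 6, giving -486.

-486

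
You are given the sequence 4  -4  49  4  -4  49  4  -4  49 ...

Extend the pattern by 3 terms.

4, -4, 49

The slot pattern repeats as AAB (period 3), so there are 2 interleaved tracks.
Track A: 4, -4, 4, -4, 4, -4 (alternating ±4).
Track B: 49, 49, 49 (constant 49).
The 10th slot belongs to track A; its 7th term is 4.
Term 11 comes from track A (its 8th entry): -4.
Position 12 → track B, term 4 = 49.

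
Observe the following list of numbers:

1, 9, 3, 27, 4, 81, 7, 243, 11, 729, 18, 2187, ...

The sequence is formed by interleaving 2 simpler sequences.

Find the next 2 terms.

Positions 1, 3, 5, … form one subsequence and positions 2, 4, 6, … form another.
Subsequence A = 1, 3, 4, 7, 11, 18: a Fibonacci-like recurrence a_n = a_{n-1} + a_{n-2}.
Subsequence B = 9, 27, 81, 243, 729, 2187: powers of 3.
The 13th slot belongs to subsequence A; its 7th term is 29.
Term 14 comes from subsequence B (its 7th entry): 6561.

29, 6561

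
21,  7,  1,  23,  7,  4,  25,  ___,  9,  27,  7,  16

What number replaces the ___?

Read the sequence 3 terms at a time; column i is its own pattern.
Track A = 21, 23, 25, 27: arithmetic with common difference +2.
Track B = 7, 7, ?, 7: always 7.
Track C = 1, 4, 9, 16: perfect squares starting at 1².
The gap is track B's term 3; the rule gives 7.

7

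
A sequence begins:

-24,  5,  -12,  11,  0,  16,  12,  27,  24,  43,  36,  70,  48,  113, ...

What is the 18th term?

296

Taking every 2nd term gives 2 separate tracks.
Stream A: -24, -12, 0, 12, 24, 36, 48 — adding 12 each time.
Stream B: 5, 11, 16, 27, 43, 70, 113 — a Fibonacci-like recurrence a_n = a_{n-1} + a_{n-2}.
Term 18 comes from stream B (its 9th entry): 296.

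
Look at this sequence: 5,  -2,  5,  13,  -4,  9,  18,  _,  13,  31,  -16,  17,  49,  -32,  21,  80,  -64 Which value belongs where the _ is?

Read the sequence 3 terms at a time; column i is its own pattern.
Track A: 5, 13, 18, 31, 49, 80 (Fibonacci-style (each term is the sum of the two before it)).
Track B: -2, -4, ?, -16, -32, -64 (geometric with ratio 2).
Track C: 5, 9, 13, 17, 21 (linear: a_n = 1 + 4·n).
The gap is track B's term 3; the rule gives -8.

-8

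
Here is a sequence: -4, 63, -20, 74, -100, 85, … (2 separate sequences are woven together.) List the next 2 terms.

Positions 1, 3, 5, … form one subsequence and positions 2, 4, 6, … form another.
Track A: -4, -20, -100. Geometric with ratio 5.
Track B: 63, 74, 85. Adding 11 each time.
Term 7 comes from track A (its 4th entry): -500.
Position 8 → track B, term 4 = 96.

-500, 96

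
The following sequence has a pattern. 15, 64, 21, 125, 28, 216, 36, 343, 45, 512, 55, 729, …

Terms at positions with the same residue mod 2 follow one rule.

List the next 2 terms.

Split by position mod 2 into 2 tracks.
Stream A: 15, 21, 28, 36, 45, 55 — the triangular numbers T_5, T_6, ….
Stream B: 64, 125, 216, 343, 512, 729 — perfect cubes starting at 4³.
Term 13 comes from stream A (its 7th entry): 66.
The 14th slot belongs to stream B; its 7th term is 1000.

66, 1000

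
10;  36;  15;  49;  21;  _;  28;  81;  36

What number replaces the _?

Positions 1, 3, 5, … form one subsequence and positions 2, 4, 6, … form another.
Track A: 10, 15, 21, 28, 36. Triangular numbers n(n+1)/2 for n = 4, 5, ….
Track B: 36, 49, ?, 81. Perfect squares starting at 6².
Track B's pattern makes the blank 64.

64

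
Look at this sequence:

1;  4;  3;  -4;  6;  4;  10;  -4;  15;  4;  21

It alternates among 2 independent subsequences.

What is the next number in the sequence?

-4

Split by position mod 2 into 2 tracks.
Track A = 1, 3, 6, 10, 15, 21: the triangular numbers T_1, T_2, ….
Track B = 4, -4, 4, -4, 4: the oscillation 4·(−1)^(n+1).
Term 12 comes from track B (its 6th entry): -4.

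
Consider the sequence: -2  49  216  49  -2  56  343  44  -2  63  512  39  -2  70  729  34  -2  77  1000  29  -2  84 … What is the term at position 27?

1728

Split by position mod 4 into 4 tracks.
Track A: -2, -2, -2, -2, -2, -2 — constant -2.
Track B: 49, 56, 63, 70, 77, 84 — linear: a_n = 42 + 7·n.
Track C: 216, 343, 512, 729, 1000 — consecutive cubes n³ from n = 6.
Track D: 49, 44, 39, 34, 29 — linear: a_n = 54 − 5·n.
Position 27 → track C, term 7 = 1728.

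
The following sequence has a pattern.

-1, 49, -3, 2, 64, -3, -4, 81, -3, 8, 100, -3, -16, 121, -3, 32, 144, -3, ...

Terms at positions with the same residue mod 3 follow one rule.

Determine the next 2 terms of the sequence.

-64, 169

Read the sequence 3 terms at a time; column i is its own pattern.
Stream A = -1, 2, -4, 8, -16, 32: a geometric progression (common ratio -2).
Stream B = 49, 64, 81, 100, 121, 144: the squares 7², 8², 9², ….
Stream C = -3, -3, -3, -3, -3, -3: the constant sequence -3.
The 19th slot belongs to stream A; its 7th term is -64.
Position 20 falls in stream B as its term 7, giving 169.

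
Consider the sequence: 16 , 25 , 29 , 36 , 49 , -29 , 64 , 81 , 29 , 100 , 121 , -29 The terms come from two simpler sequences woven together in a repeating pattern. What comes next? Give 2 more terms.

144, 169

Reading positions in blocks of 3 reveals the pattern AAB — 2 tracks woven together.
Subsequence A is 16, 25, 36, 49, 64, 81, 100, 121, which is consecutive squares n² from n = 4.
Subsequence B is 29, -29, 29, -29, which is the oscillation 29·(−1)^(n+1).
Term 13 comes from subsequence A (its 9th entry): 144.
Position 14 → subsequence A, term 10 = 169.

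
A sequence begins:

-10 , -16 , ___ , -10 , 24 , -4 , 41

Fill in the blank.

7

The terms cycle through 2 interleaved subsequences.
Track A is -10, ?, 24, 41, which is arithmetic with common difference +17.
Track B is -16, -10, -4, which is linear: a_n = -22 + 6·n.
Filling track A at index 2 by its rule yields 7.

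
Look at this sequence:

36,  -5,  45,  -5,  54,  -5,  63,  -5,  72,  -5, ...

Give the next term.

81

Odd-indexed and even-indexed terms follow separate rules.
Track A = 36, 45, 54, 63, 72: linear: a_n = 27 + 9·n.
Track B = -5, -5, -5, -5, -5: the constant sequence -5.
Term 11 comes from track A (its 6th entry): 81.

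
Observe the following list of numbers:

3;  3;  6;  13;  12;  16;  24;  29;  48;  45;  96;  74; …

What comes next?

192

Split by position mod 2 into 2 tracks.
Track A: 3, 6, 12, 24, 48, 96 — geometric with ratio 2.
Track B: 3, 13, 16, 29, 45, 74 — a Fibonacci-like recurrence a_n = a_{n-1} + a_{n-2}.
Position 13 falls in track A as its term 7, giving 192.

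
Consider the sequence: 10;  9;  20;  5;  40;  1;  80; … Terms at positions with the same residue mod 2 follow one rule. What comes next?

-3

Odd-indexed and even-indexed terms follow separate rules.
Track A: 10, 20, 40, 80. Multiplying by 2 each time.
Track B: 9, 5, 1. Arithmetic with common difference −4.
The 8th slot belongs to track B; its 4th term is -3.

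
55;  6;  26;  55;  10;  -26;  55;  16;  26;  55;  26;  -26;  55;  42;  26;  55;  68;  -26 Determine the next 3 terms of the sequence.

55, 110, 26

The terms cycle through 3 interleaved subsequences.
Stream A = 55, 55, 55, 55, 55, 55: always 55.
Stream B = 6, 10, 16, 26, 42, 68: Fibonacci-style (each term is the sum of the two before it).
Stream C = 26, -26, 26, -26, 26, -26: the oscillation 26·(−1)^(n+1).
Term 19 comes from stream A (its 7th entry): 55.
Position 20 → stream B, term 7 = 110.
Position 21 → stream C, term 7 = 26.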